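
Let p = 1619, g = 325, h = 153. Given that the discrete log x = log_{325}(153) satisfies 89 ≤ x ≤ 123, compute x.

98

Compute 325^89 mod 1619 = 1122, then multiply by 325 repeatedly:
  325^89=1122  325^90=375  325^91=450  325^92=540  325^93=648
  325^94=130  325^95=156  325^96=511  325^97=937  325^98=153
Found 153 at exponent 98.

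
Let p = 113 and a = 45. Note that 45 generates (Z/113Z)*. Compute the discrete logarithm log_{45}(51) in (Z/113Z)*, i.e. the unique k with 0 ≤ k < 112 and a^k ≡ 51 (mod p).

62

Baby-step giant-step with m = ceil(sqrt(112)) = 11.
Baby table (45^j mod 113 for j=0..10):
  0:1  1:45  2:104  3:47  4:81  5:29  6:62  7:78
  8:7  9:89  10:50
Giant step factor: 45^(-11) ≡ 79 (mod 113).
Scan 51·79^i mod 113 for i = 0, 1, …:
  i=0: 51   i=1: 74   i=2: 83   i=3: 3
  i=4: 11   i=5: 78
Match at i=5, j=7: k = 5·11 + 7 = 62.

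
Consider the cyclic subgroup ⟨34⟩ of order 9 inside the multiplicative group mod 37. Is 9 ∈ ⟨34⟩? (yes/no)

⟨34⟩ has order 9; its elements mod 37 are {1, 7, 9, 10, 12, 16, 26, 33, 34}.
9 is in this set.

yes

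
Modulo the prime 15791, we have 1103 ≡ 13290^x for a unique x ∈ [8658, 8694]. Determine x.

8687

Compute 13290^8658 mod 15791 = 14449, then multiply by 13290 repeatedly:
  13290^8658=14449  13290^8659=8650  13290^8660=20  13290^8661=13144  13290^8662=3718
  13290^8663=2181  13290^8664=9005  13290^8665=12252  13290^8666=8079  13290^8667=6901
  13290^8668=162  13290^8669=5404  13290^8670=1692  13290^8671=296  13290^8672=1881
  13290^8673=1337  13290^8674=3855  13290^8675=6946  13290^8676=13945  13290^8677=5874
  13290^8678=10547  13290^8679=8714  13290^8680=13657  13290^8681=15567  13290^8682=7539
  13290^8683=15206  13290^8684=10313  13290^8685=9681  13290^8686=11213  13290^8687=1103
Found 1103 at exponent 8687.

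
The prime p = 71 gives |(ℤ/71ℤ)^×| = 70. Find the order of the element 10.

The order of 10 must divide p − 1 = 70 = 2 · 5 · 7.
Divisors: 1, 2, 5, 7, 10, 14, 35, 70.
Check each in increasing order: 10^1 ≡ 10;  10^2 ≡ 29;  10^5 ≡ 32;  10^7 ≡ 5;  10^10 ≡ 30;  10^14 ≡ 25;  10^35 ≡ 1.
Smallest exponent giving 1 is 35.

35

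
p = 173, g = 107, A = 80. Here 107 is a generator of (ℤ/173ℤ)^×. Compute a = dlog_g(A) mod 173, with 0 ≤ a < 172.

43

Baby-step giant-step with m = ceil(sqrt(172)) = 14.
Baby table (107^j mod 173 for j=0..13):
  0:1  1:107  2:31  3:30  4:96  5:65  6:35  7:112
  8:47  9:12  10:73  11:26  12:14  13:114
Giant step factor: 107^(-14) ≡ 116 (mod 173).
Scan 80·116^i mod 173 for i = 0, 1, …:
  i=0: 80   i=1: 111   i=2: 74   i=3: 107
Match at i=3, j=1: a = 3·14 + 1 = 43.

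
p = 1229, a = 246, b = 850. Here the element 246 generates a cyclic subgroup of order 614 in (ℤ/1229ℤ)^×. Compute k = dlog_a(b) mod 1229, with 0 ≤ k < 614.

34

Baby-step giant-step with m = ceil(sqrt(614)) = 25.
Baby table (246^j mod 1229 for j=0..24):
  0:1  1:246  2:295  3:59  4:995  5:199  6:1023  7:942
  8:680  9:136  10:273  11:792  12:650  13:130  14:26  15:251
  16:296  17:305  18:61  19:258  20:789  21:1141  22:474  23:1078
  24:953
Giant step factor: 246^(-25) ≡ 1180 (mod 1229).
Scan 850·1180^i mod 1229 for i = 0, 1, …:
  i=0: 850   i=1: 136
Match at i=1, j=9: k = 1·25 + 9 = 34.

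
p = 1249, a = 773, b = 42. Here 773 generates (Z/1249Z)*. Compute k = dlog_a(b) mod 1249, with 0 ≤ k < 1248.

Baby-step giant-step with m = ceil(sqrt(1248)) = 36.
Baby table (773^j mod 1249 for j=0..35):
  0:1  1:773  2:507  3:974  4:1004  5:463  6:685  7:1178
  8:73  9:224  10:790  11:1158  12:850  13:76  14:45  15:1062
  16:333  17:115  18:216  19:851  20:849  21:552  22:787  23:88
  24:578  25:901  26:780  27:922  28:776  29:328  30:1246  31:179
  32:977  33:825  34:735  35:1109
Giant step factor: 773^(-36) ≡ 203 (mod 1249).
Scan 42·203^i mod 1249 for i = 0, 1, …:
  i=0: 42   i=1: 1032   i=2: 913   i=3: 487
  i=4: 190   i=5: 1100   i=6: 978   i=7: 1192
  i=8: 919   i=9: 456     …   i=31: 265
  i=32: 88
Match at i=32, j=23: k = 32·36 + 23 = 1175.

1175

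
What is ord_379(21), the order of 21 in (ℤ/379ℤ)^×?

189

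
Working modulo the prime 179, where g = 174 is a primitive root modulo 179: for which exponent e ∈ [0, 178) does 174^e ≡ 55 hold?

123

Baby-step giant-step with m = ceil(sqrt(178)) = 14.
Baby table (174^j mod 179 for j=0..13):
  0:1  1:174  2:25  3:54  4:88  5:97  6:52  7:98
  8:47  9:123  10:101  11:32  12:19  13:84
Giant step factor: 174^(-14) ≡ 153 (mod 179).
Scan 55·153^i mod 179 for i = 0, 1, …:
  i=0: 55   i=1: 2   i=2: 127   i=3: 99
  i=4: 111   i=5: 157   i=6: 35   i=7: 164
  i=8: 32
Match at i=8, j=11: e = 8·14 + 11 = 123.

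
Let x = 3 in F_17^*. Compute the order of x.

The order of 3 must divide p − 1 = 16 = 2^4.
Divisors: 1, 2, 4, 8, 16.
Check each in increasing order: 3^1 ≡ 3;  3^2 ≡ 9;  3^4 ≡ 13;  3^8 ≡ 16;  3^16 ≡ 1.
Smallest exponent giving 1 is 16.

16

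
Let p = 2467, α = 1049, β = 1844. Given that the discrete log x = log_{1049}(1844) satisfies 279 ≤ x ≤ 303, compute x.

299

Compute 1049^279 mod 2467 = 1825, then multiply by 1049 repeatedly:
  1049^279=1825  1049^280=33  1049^281=79  1049^282=1460  1049^283=2000
  1049^284=1050  1049^285=1168  1049^286=1600  1049^287=840  1049^288=441
  1049^289=1280  1049^290=672  1049^291=1833  1049^292=1024  1049^293=1031
  1049^294=973  1049^295=1806  1049^296=2305  1049^297=285  1049^298=458
  1049^299=1844
Found 1844 at exponent 299.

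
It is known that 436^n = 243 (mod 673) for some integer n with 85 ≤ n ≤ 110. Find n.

92

Compute 436^85 mod 673 = 311, then multiply by 436 repeatedly:
  436^85=311  436^86=323  436^87=171  436^88=526  436^89=516
  436^90=194  436^91=459  436^92=243
Found 243 at exponent 92.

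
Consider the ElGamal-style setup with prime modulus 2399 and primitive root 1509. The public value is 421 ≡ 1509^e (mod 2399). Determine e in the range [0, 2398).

847

Baby-step giant-step with m = ceil(sqrt(2398)) = 49.
Baby table (1509^j mod 2399 for j=0..48):
  0:1  1:1509  2:430  3:1140  4:177  5:804  6:1741  7:264
  8:142  9:767  10:1085  11:1147  12:1144  13:1415  14:125  15:1503
  16:972  17:959  18:534  19:2141  20:1715  21:1813  22:957  23:2314
  24:1281  25:1834  26:1459  27:1748  28:1231  29:753  30:1550  31:2324
  32:1977  33:1336  34:864  35:1119  36:2074  37:1370  38:1791  39:1345
  40:51  41:191  42:339  43:564  44:1830  45:221  46:28  47:1469
  48:45
Giant step factor: 1509^(-49) ≡ 2363 (mod 2399).
Scan 421·2363^i mod 2399 for i = 0, 1, …:
  i=0: 421   i=1: 1637   i=2: 1043   i=3: 836
  i=4: 1091   i=5: 1507   i=6: 925   i=7: 286
  i=8: 1699   i=9: 1210     …   i=16: 463
  i=17: 125
Match at i=17, j=14: e = 17·49 + 14 = 847.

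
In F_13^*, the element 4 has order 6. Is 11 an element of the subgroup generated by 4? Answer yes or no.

⟨4⟩ has order 6; its elements mod 13 are {1, 3, 4, 9, 10, 12}.
11 is not in this set.

no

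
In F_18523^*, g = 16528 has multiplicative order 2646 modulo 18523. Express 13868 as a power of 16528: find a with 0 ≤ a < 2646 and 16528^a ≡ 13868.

Baby-step giant-step with m = ceil(sqrt(2646)) = 52.
Baby table (16528^j mod 18523 for j=0..51):
  0:1  1:16528  2:16103  3:11920  4:3132  5:12434  6:14990  7:9595
  8:10757  9:7942  10:11398  11:7234  12:16110  13:16478  14:4715  15:3259
  16:18391  17:4018  18:4549  19:1015  20:12605  21:7259  22:3281  23:11547
  24:6347  25:7467  26:14350  27:8308  28:3625  29:10618  30:7402  31:14364
  32:17424  33:6791  34:10791  35:14204  36:3210  37:5008  38:11460  39:13205
  40:14254  41:14598  42:13669  43:14724  44:3098  45:6172  46:4655  47:11821
  48:15407  49:11215  50:1859  51:14418
Giant step factor: 16528^(-52) ≡ 3995 (mod 18523).
Scan 13868·3995^i mod 18523 for i = 0, 1, …:
  i=0: 13868   i=1: 367   i=2: 2848   i=3: 4638
  i=4: 5810   i=5: 1631   i=6: 14272   i=7: 2846
  i=8: 15171   i=9: 889     …   i=25: 16062
  i=26: 4018
Match at i=26, j=17: a = 26·52 + 17 = 1369.

1369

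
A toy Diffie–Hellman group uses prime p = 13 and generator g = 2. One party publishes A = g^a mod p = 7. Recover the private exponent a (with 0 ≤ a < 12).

11

Successive powers of 2 modulo 13:
  2^0=1  2^1=2  2^2=4  2^3=8  2^4=3  2^5=6
  2^6=12  2^7=11  2^8=9  2^9=5  2^10=10  2^11=7
So 2^11 ≡ 7 (mod 13), giving a = 11.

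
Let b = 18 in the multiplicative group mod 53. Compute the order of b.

The order of 18 must divide p − 1 = 52 = 2^2 · 13.
Divisors: 1, 2, 4, 13, 26, 52.
Check each in increasing order: 18^1 ≡ 18;  18^2 ≡ 6;  18^4 ≡ 36;  18^13 ≡ 23;  18^26 ≡ 52;  18^52 ≡ 1.
Smallest exponent giving 1 is 52.

52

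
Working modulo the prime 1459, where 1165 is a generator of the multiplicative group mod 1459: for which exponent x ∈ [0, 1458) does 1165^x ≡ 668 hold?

Baby-step giant-step with m = ceil(sqrt(1458)) = 39.
Baby table (1165^j mod 1459 for j=0..38):
  0:1  1:1165  2:355  3:678  4:551  5:1414  6:99  7:74
  8:129  9:8  10:566  11:1381  12:1047  13:31  14:1099  15:792
  16:592  17:1032  18:64  19:151  20:835  21:1081  22:248  23:38
  24:500  25:359  26:961  27:512  28:1208  29:844  30:1353  31:525
  32:304  33:1082  34:1413  35:393  36:1178  37:910  38:916
Giant step factor: 1165^(-39) ≡ 1065 (mod 1459).
Scan 668·1065^i mod 1459 for i = 0, 1, …:
  i=0: 668   i=1: 887   i=2: 682   i=3: 1207
  i=4: 76   i=5: 695   i=6: 462   i=7: 347
  i=8: 428   i=9: 612     …   i=28: 1333
  i=29: 38
Match at i=29, j=23: x = 29·39 + 23 = 1154.

1154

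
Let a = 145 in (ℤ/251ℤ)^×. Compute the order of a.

250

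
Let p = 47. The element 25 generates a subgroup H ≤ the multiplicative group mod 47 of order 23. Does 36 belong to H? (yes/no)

⟨25⟩ has order 23; its elements mod 47 are {1, 2, 3, 4, 6, 7, 8, 9, 12, 14, 16, 17, 18, 21, 24, 25, 27, 28, 32, 34, 36, 37, 42}.
36 is in this set.

yes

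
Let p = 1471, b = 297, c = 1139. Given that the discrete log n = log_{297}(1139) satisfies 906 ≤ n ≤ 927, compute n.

Compute 297^906 mod 1471 = 351, then multiply by 297 repeatedly:
  297^906=351  297^907=1277  297^908=1222  297^909=1068  297^910=931
  297^911=1430  297^912=1062  297^913=620  297^914=265  297^915=742
  297^916=1195  297^917=404  297^918=837  297^919=1461  297^920=1443
  297^921=510  297^922=1428  297^923=468  297^924=722  297^925=1139
Found 1139 at exponent 925.

925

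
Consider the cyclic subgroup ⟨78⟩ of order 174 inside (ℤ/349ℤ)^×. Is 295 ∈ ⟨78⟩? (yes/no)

no

295 ∈ ⟨78⟩ iff 295^174 ≡ 1 (mod 349), since |⟨78⟩| = 174.
295^174 mod 349 = 348.
Since 348 ≠ 1, 295 does not lie in the subgroup.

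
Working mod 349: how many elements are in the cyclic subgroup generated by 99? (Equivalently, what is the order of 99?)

The order of 99 must divide p − 1 = 348 = 2^2 · 3 · 29.
Divisors: 1, 2, 3, 4, 6, 12, 29, 58, 87, 116, 174, 348.
Check each in increasing order: 99^1 ≡ 99;  99^2 ≡ 29;  99^3 ≡ 79;  99^4 ≡ 143;  99^6 ≡ 308;  99^12 ≡ 285;  99^29 ≡ 24;  99^58 ≡ 227;  99^87 ≡ 213;  99^116 ≡ 226;  99^174 ≡ 348;  99^348 ≡ 1.
Smallest exponent giving 1 is 348.

348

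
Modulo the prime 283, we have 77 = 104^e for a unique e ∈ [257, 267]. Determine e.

266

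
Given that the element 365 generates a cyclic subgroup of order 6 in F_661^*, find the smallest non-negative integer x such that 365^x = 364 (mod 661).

2

Successive powers of 365 modulo 661:
  365^0=1  365^1=365  365^2=364
So 365^2 ≡ 364 (mod 661), giving x = 2.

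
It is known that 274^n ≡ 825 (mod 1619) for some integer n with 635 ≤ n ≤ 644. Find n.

638

Compute 274^635 mod 1619 = 1146, then multiply by 274 repeatedly:
  274^635=1146  274^636=1537  274^637=198  274^638=825
Found 825 at exponent 638.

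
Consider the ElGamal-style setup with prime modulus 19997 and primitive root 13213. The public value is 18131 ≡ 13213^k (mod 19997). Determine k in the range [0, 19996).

16095

Baby-step giant-step with m = ceil(sqrt(19996)) = 142.
Baby table (13213^j mod 19997 for j=0..141):
  0:1  1:13213  2:9559  3:2015  4:8188  5:4274  6:834  7:1295
  8:13400  9:762  10:9815  11:5050  12:15658  13:192  14:17274  15:15601
  16:6937  17:12330  18:731  19:152  20:8676  21:13184  22:6325  23:4762
  24:9744  25:6786  26:16867  27:17103  28:15839  29:12102  30:7714  31:373
  32:9187  33:6041  34:11706  35:14580  36:14439  37:11127  38:3107  39:18947
  40:4268  41:1544  42:3932  43:1310  44:11625  45:4168  46:46  47:7888
  48:19777  49:12702  50:16702  51:16631  52:18367  53:19576  54:16490  55:15055
  56:11556  57:12333  58:376  59:8832  60:14721  61:17751  62:19147  63:7264
  64:13629  65:6992  66:19153  67:6554  68:10992  69:19082  70:8290  71:12201
  72:15996  73:6855  74:8702  75:16773  76:14895  77:17158  78:2665  79:17925
  80:18554  81:10779  82:4293  83:11917  84:2943  85:11691  86:16355  87:11033
  88:899  89:269  90:14828  91:11755  92:2116  93:2902  94:9877  95:4379
  96:8406  97:5140  98:5008  99:631  100:18651  101:12632  102:11654  103:7402
  104:17296  105:6332  106:17265  107:16666  108:894  109:14192  110:7027  111:1680
  112:1170  113:1529  114:5707  115:17901  116:1397  117:1330  118:15924  119:15375
  120:352  121:11672  122:5272  123:9385  124:2608  125:4673  126:13610  127:15906
  128:17505  129:8263  130:15396  131:17864  132:12441  133:7593  134:1360  135:12374
  136:2190  137:811  138:17348  139:13510  140:14408  141:1464
Giant step factor: 13213^(-142) ≡ 297 (mod 19997).
Scan 18131·297^i mod 19997 for i = 0, 1, …:
  i=0: 18131   i=1: 5714   i=2: 17310   i=3: 1841
  i=4: 6858   i=5: 17129   i=6: 8075   i=7: 18632
  i=8: 14532   i=9: 16649     …   i=112: 15394
  i=113: 12702
Match at i=113, j=49: k = 113·142 + 49 = 16095.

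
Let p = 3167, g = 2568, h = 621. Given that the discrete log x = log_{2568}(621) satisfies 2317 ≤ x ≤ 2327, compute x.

Compute 2568^2317 mod 3167 = 125, then multiply by 2568 repeatedly:
  2568^2317=125  2568^2318=1133  2568^2319=2238  2568^2320=2246  2568^2321=621
Found 621 at exponent 2321.

2321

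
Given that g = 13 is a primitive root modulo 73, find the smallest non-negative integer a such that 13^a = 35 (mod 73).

14

Successive powers of 13 modulo 73:
  13^0=1  13^1=13  13^2=23  13^3=7  13^4=18  13^5=15
  13^6=49  13^7=53  13^8=32  13^9=51  13^10=6  13^11=5
  13^12=65  13^13=42  13^14=35
So 13^14 ≡ 35 (mod 73), giving a = 14.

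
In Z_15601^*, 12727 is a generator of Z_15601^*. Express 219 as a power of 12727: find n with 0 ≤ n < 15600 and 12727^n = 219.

2583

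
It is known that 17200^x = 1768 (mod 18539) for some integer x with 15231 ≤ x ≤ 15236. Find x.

15231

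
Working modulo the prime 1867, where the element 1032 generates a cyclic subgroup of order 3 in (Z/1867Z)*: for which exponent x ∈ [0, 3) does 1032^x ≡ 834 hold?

Successive powers of 1032 modulo 1867:
  1032^0=1  1032^1=1032  1032^2=834
So 1032^2 ≡ 834 (mod 1867), giving x = 2.

2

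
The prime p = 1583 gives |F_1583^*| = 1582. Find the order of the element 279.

14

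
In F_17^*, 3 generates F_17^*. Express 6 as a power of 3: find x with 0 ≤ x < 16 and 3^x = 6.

Successive powers of 3 modulo 17:
  3^0=1  3^1=3  3^2=9  3^3=10  3^4=13  3^5=5
  3^6=15  3^7=11  3^8=16  3^9=14  3^10=8  3^11=7
  3^12=4  3^13=12  3^14=2  3^15=6
So 3^15 ≡ 6 (mod 17), giving x = 15.

15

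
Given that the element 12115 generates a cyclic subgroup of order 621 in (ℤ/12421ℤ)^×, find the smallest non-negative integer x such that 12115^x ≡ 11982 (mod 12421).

294

Baby-step giant-step with m = ceil(sqrt(621)) = 25.
Baby table (12115^j mod 12421 for j=0..24):
  0:1  1:12115  2:6689  3:2631  4:2279  5:10623  6:3664  7:9127
  8:1863  9:1288  10:3344  11:7679  12:10216  13:3996  14:6903  15:11673
  16:5310  17:2291  18:6951  19:9406  20:3436  21:4369  22:4554  23:10049
  24:5414
Giant step factor: 12115^(-25) ≡ 10218 (mod 12421).
Scan 11982·10218^i mod 12421 for i = 0, 1, …:
  i=0: 11982   i=1: 10700   i=2: 2958   i=3: 4551
  i=4: 10315   i=5: 6485   i=6: 10116   i=7: 10147
  i=8: 3959   i=9: 10286   i=10: 8267   i=11: 9406
Match at i=11, j=19: x = 11·25 + 19 = 294.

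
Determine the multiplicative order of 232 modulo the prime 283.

94

The order of 232 must divide p − 1 = 282 = 2 · 3 · 47.
Divisors: 1, 2, 3, 6, 47, 94, 141, 282.
Check each in increasing order: 232^1 ≡ 232;  232^2 ≡ 54;  232^3 ≡ 76;  232^6 ≡ 116;  232^47 ≡ 282;  232^94 ≡ 1.
Smallest exponent giving 1 is 94.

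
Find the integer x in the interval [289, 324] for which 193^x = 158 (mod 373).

306

Compute 193^289 mod 373 = 367, then multiply by 193 repeatedly:
  193^289=367  193^290=334  193^291=306  193^292=124  193^293=60
  193^294=17  193^295=297  193^296=252  193^297=146  193^298=203
  193^299=14  193^300=91  193^301=32  193^302=208  193^303=233
  193^304=209  193^305=53  193^306=158
Found 158 at exponent 306.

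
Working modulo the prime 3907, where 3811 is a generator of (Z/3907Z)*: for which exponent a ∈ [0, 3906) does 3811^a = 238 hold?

3249

Baby-step giant-step with m = ceil(sqrt(3906)) = 63.
Baby table (3811^j mod 3907 for j=0..62):
  0:1  1:3811  2:1402  3:2153  4:383  5:2302  6:1707  7:222
  8:2130  9:2591  10:1312  11:2979  12:3134  13:3882  14:2400  15:113
  16:873  17:2146  18:1055  19:302  20:2264  21:1448  22:1644  23:2363
  24:3665  25:3697  26:625  27:2512  28:1082  29:1617  30:1048  31:974
  32:264  33:2005  34:2870  35:1877  36:3437  37:2143  38:1343  39:3
  40:3619  41:299  42:2552  43:1149  44:2999  45:1214  46:666  47:2483
  48:3866  49:29  50:1123  51:1588  52:3832  53:3293  54:339  55:2619
  56:2531  57:3165  58:906  59:2885  60:437  61:1025  62:3182
Giant step factor: 3811^(-63) ≡ 1749 (mod 3907).
Scan 238·1749^i mod 3907 for i = 0, 1, …:
  i=0: 238   i=1: 2120   i=2: 137   i=3: 1286
  i=4: 2689   i=5: 2940   i=6: 448   i=7: 2152
  i=8: 1407   i=9: 3340     …   i=50: 1311
  i=51: 3437
Match at i=51, j=36: a = 51·63 + 36 = 3249.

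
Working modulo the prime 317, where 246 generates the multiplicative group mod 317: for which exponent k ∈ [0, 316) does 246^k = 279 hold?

106

Baby-step giant-step with m = ceil(sqrt(316)) = 18.
Baby table (246^j mod 317 for j=0..17):
  0:1  1:246  2:286  3:299  4:10  5:241  6:7  7:137
  8:100  9:191  10:70  11:102  12:49  13:8  14:66  15:69
  16:173  17:80
Giant step factor: 246^(-18) ≡ 61 (mod 317).
Scan 279·61^i mod 317 for i = 0, 1, …:
  i=0: 279   i=1: 218   i=2: 301   i=3: 292
  i=4: 60   i=5: 173
Match at i=5, j=16: k = 5·18 + 16 = 106.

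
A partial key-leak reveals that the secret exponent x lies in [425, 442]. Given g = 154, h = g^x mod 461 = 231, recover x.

Compute 154^425 mod 461 = 134, then multiply by 154 repeatedly:
  154^425=134  154^426=352  154^427=271  154^428=244  154^429=235
  154^430=232  154^431=231
Found 231 at exponent 431.

431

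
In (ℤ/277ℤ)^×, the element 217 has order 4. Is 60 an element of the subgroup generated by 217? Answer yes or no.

60 ∈ ⟨217⟩ iff 60^4 ≡ 1 (mod 277), since |⟨217⟩| = 4.
60^4 mod 277 = 1.
Since 1 = 1, 60 lies in the subgroup.

yes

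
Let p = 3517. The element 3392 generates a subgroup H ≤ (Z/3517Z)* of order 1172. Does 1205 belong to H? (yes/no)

1205 ∈ ⟨3392⟩ iff 1205^1172 ≡ 1 (mod 3517), since |⟨3392⟩| = 1172.
1205^1172 mod 3517 = 1.
Since 1 = 1, 1205 lies in the subgroup.

yes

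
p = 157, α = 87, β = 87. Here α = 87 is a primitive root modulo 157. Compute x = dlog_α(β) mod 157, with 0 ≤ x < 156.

1

Successive powers of 87 modulo 157:
  87^0=1  87^1=87
So 87^1 ≡ 87 (mod 157), giving x = 1.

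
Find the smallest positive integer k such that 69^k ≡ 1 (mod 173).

172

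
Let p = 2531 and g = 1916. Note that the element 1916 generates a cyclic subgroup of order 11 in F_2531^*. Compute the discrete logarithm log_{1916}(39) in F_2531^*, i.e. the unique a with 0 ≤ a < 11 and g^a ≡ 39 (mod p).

8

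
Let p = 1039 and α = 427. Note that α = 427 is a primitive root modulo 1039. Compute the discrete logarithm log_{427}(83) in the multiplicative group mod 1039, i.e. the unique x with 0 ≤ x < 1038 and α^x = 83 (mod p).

Baby-step giant-step with m = ceil(sqrt(1038)) = 33.
Baby table (427^j mod 1039 for j=0..32):
  0:1  1:427  2:504  3:135  4:500  5:505  6:562  7:1004
  8:640  9:23  10:470  11:163  12:1027  13:71  14:186  15:458
  16:234  17:174  18:529  19:420  20:632  21:763  22:594  23:122
  24:144  25:187  26:885  27:738  28:309  29:1029  30:925  31:155
  32:728
Giant step factor: 427^(-33) ≡ 698 (mod 1039).
Scan 83·698^i mod 1039 for i = 0, 1, …:
  i=0: 83   i=1: 789   i=2: 52   i=3: 970
  i=4: 671   i=5: 808   i=6: 846   i=7: 356
  i=8: 167   i=9: 198     …   i=29: 614
  i=30: 504
Match at i=30, j=2: x = 30·33 + 2 = 992.

992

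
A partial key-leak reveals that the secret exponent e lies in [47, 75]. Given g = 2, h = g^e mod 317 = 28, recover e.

52

Compute 2^47 mod 317 = 199, then multiply by 2 repeatedly:
  2^47=199  2^48=81  2^49=162  2^50=7  2^51=14
  2^52=28
Found 28 at exponent 52.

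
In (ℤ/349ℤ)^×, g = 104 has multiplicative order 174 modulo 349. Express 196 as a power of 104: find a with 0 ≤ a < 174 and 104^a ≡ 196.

64

Baby-step giant-step with m = ceil(sqrt(174)) = 14.
Baby table (104^j mod 349 for j=0..13):
  0:1  1:104  2:346  3:37  4:9  5:238  6:322  7:333
  8:81  9:48  10:106  11:205  12:31  13:83
Giant step factor: 104^(-14) ≡ 15 (mod 349).
Scan 196·15^i mod 349 for i = 0, 1, …:
  i=0: 196   i=1: 148   i=2: 126   i=3: 145
  i=4: 81
Match at i=4, j=8: a = 4·14 + 8 = 64.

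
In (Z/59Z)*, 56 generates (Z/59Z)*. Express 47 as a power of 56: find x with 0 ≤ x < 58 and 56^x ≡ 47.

37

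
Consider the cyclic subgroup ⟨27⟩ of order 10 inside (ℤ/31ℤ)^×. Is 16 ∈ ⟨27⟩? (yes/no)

yes

16 ∈ ⟨27⟩ iff 16^10 ≡ 1 (mod 31), since |⟨27⟩| = 10.
16^10 mod 31 = 1.
Since 1 = 1, 16 lies in the subgroup.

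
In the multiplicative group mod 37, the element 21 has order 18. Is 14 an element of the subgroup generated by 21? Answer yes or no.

no

⟨21⟩ has order 18; its elements mod 37 are {1, 3, 4, 7, 9, 10, 11, 12, 16, 21, 25, 26, 27, 28, 30, 33, 34, 36}.
14 is not in this set.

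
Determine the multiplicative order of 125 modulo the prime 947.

The order of 125 must divide p − 1 = 946 = 2 · 11 · 43.
Divisors: 1, 2, 11, 22, 43, 86, 473, 946.
Check each in increasing order: 125^1 ≡ 125;  125^2 ≡ 473;  125^11 ≡ 440;  125^22 ≡ 412;  125^43 ≡ 17;  125^86 ≡ 289;  125^473 ≡ 946;  125^946 ≡ 1.
Smallest exponent giving 1 is 946.

946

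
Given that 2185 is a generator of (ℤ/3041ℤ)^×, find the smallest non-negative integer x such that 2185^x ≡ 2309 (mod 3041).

1561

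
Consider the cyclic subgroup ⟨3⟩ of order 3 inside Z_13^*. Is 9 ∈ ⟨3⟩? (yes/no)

9 ∈ ⟨3⟩ iff 9^3 ≡ 1 (mod 13), since |⟨3⟩| = 3.
9^3 mod 13 = 1.
Since 1 = 1, 9 lies in the subgroup.

yes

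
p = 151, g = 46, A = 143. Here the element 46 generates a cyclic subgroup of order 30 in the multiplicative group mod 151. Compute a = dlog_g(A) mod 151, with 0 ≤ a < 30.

21

Successive powers of 46 modulo 151:
  46^0=1  46^1=46  46^2=2  46^3=92  46^4=4  46^5=33
  46^6=8  46^7=66  46^8=16  46^9=132  46^10=32  46^11=113
  46^12=64  46^13=75  46^14=128  46^15=150  46^16=105  46^17=149
  46^18=59  46^19=147  46^20=118  46^21=143
So 46^21 ≡ 143 (mod 151), giving a = 21.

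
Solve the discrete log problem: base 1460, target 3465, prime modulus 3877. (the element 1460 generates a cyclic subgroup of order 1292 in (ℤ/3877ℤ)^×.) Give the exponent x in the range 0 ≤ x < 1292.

Baby-step giant-step with m = ceil(sqrt(1292)) = 36.
Baby table (1460^j mod 3877 for j=0..35):
  0:1  1:1460  2:3127  3:2191  4:335  5:598  6:755  7:1232
  8:3669  9:2603  10:920  11:1758  12:106  13:3557  14:1917  15:3503
  16:617  17:1356  18:2490  19:2651  20:1214  21:651  22:595  23:252
  24:3482  25:973  26:1598  27:3003  28:3370  29:287  30:304  31:1862
  32:743  33:3097  34:1038  35:3450
Giant step factor: 1460^(-36) ≡ 3393 (mod 3877).
Scan 3465·3393^i mod 3877 for i = 0, 1, …:
  i=0: 3465   i=1: 1681   i=2: 566   i=3: 1323
  i=4: 3250   i=5: 1062   i=6: 1633   i=7: 536
  i=8: 335
Match at i=8, j=4: x = 8·36 + 4 = 292.

292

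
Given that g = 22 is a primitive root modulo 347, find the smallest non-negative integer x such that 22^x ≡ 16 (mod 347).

90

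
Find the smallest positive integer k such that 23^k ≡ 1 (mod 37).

The order of 23 must divide p − 1 = 36 = 2^2 · 3^2.
Divisors: 1, 2, 3, 4, 6, 9, 12, 18, 36.
Check each in increasing order: 23^1 ≡ 23;  23^2 ≡ 11;  23^3 ≡ 31;  23^4 ≡ 10;  23^6 ≡ 36;  23^9 ≡ 6;  23^12 ≡ 1.
Smallest exponent giving 1 is 12.

12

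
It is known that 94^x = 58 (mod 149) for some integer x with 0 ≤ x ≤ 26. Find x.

3

Compute 94^0 mod 149 = 1, then multiply by 94 repeatedly:
  94^0=1  94^1=94  94^2=45  94^3=58
Found 58 at exponent 3.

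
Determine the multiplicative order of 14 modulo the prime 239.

238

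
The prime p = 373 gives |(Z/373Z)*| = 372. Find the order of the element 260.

124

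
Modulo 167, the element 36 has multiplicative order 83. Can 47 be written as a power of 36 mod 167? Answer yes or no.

yes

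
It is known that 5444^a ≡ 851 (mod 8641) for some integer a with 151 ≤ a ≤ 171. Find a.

Compute 5444^151 mod 8641 = 3582, then multiply by 5444 repeatedly:
  5444^151=3582  5444^152=6312  5444^153=5912  5444^154=5844  5444^155=7215
  5444^156=5115  5444^157=4758  5444^158=5475  5444^159=3091  5444^160=3377
  5444^161=4981  5444^162=1106  5444^163=6928  5444^164=6708  5444^165=1486
  5444^166=1808  5444^167=653  5444^168=3481  5444^169=851
Found 851 at exponent 169.

169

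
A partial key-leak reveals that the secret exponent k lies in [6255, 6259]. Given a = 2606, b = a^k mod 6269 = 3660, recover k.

Compute 2606^6255 mod 6269 = 3660, then multiply by 2606 repeatedly:
  2606^6255=3660
Found 3660 at exponent 6255.

6255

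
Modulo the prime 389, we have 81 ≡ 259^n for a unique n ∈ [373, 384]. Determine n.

384

Compute 259^373 mod 389 = 136, then multiply by 259 repeatedly:
  259^373=136  259^374=214  259^375=188  259^376=67  259^377=237
  259^378=310  259^379=156  259^380=337  259^381=147  259^382=340
  259^383=146  259^384=81
Found 81 at exponent 384.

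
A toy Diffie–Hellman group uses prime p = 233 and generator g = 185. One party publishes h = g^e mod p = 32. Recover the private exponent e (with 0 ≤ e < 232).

Baby-step giant-step with m = ceil(sqrt(232)) = 16.
Baby table (185^j mod 233 for j=0..15):
  0:1  1:185  2:207  3:83  4:210  5:172  6:132  7:188
  8:63  9:5  10:226  11:103  12:182  13:118  14:161  15:194
Giant step factor: 185^(-16) ≡ 204 (mod 233).
Scan 32·204^i mod 233 for i = 0, 1, …:
  i=0: 32   i=1: 4   i=2: 117   i=3: 102
  i=4: 71   i=5: 38   i=6: 63
Match at i=6, j=8: e = 6·16 + 8 = 104.

104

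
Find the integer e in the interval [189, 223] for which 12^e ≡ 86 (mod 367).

207

Compute 12^189 mod 367 = 295, then multiply by 12 repeatedly:
  12^189=295  12^190=237  12^191=275  12^192=364  12^193=331
  12^194=302  12^195=321  12^196=182  12^197=349  12^198=151
  12^199=344  12^200=91  12^201=358  12^202=259  12^203=172
  12^204=229  12^205=179  12^206=313  12^207=86
Found 86 at exponent 207.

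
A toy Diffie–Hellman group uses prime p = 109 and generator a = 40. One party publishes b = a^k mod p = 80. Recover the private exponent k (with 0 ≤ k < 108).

76

Baby-step giant-step with m = ceil(sqrt(108)) = 11.
Baby table (40^j mod 109 for j=0..10):
  0:1  1:40  2:74  3:17  4:26  5:59  6:71  7:6
  8:22  9:8  10:102
Giant step factor: 40^(-11) ≡ 58 (mod 109).
Scan 80·58^i mod 109 for i = 0, 1, …:
  i=0: 80   i=1: 62   i=2: 108   i=3: 51
  i=4: 15   i=5: 107   i=6: 102
Match at i=6, j=10: k = 6·11 + 10 = 76.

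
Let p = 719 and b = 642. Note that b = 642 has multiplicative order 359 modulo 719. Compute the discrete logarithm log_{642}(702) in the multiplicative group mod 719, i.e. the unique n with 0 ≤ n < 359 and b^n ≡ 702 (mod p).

314

Baby-step giant-step with m = ceil(sqrt(359)) = 19.
Baby table (642^j mod 719 for j=0..18):
  0:1  1:642  2:177  3:32  4:412  5:631  6:305  7:242
  8:60  9:413  10:554  11:482  12:274  13:472  14:325  15:140
  16:5  17:334  18:166
Giant step factor: 642^(-19) ≡ 364 (mod 719).
Scan 702·364^i mod 719 for i = 0, 1, …:
  i=0: 702   i=1: 283   i=2: 195   i=3: 518
  i=4: 174   i=5: 64   i=6: 288   i=7: 577
  i=8: 80   i=9: 360     …   i=15: 203
  i=16: 554
Match at i=16, j=10: n = 16·19 + 10 = 314.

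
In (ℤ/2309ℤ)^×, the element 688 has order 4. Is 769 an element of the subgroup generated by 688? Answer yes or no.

no

⟨688⟩ has order 4; its elements mod 2309 are {1, 688, 1621, 2308}.
769 is not in this set.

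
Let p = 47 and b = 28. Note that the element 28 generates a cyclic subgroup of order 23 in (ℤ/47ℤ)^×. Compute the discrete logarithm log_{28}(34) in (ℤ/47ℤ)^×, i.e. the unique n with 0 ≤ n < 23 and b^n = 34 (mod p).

Successive powers of 28 modulo 47:
  28^0=1  28^1=28  28^2=32  28^3=3  28^4=37  28^5=2
  28^6=9  28^7=17  28^8=6  28^9=27  28^10=4  28^11=18
  28^12=34
So 28^12 ≡ 34 (mod 47), giving n = 12.

12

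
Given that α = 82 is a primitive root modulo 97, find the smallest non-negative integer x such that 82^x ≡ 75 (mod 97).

24

Baby-step giant-step with m = ceil(sqrt(96)) = 10.
Baby table (82^j mod 97 for j=0..9):
  0:1  1:82  2:31  3:20  4:88  5:38  6:12  7:14
  8:81  9:46
Giant step factor: 82^(-10) ≡ 44 (mod 97).
Scan 75·44^i mod 97 for i = 0, 1, …:
  i=0: 75   i=1: 2   i=2: 88
Match at i=2, j=4: x = 2·10 + 4 = 24.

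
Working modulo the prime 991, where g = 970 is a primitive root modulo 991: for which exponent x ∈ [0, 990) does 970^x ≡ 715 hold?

Baby-step giant-step with m = ceil(sqrt(990)) = 32.
Baby table (970^j mod 991 for j=0..31):
  0:1  1:970  2:441  3:649  4:245  5:801  6:26  7:445
  8:565  9:27  10:424  11:15  12:676  13:669  14:816  15:702
  16:123  17:390  18:729  19:547  20:405  21:414  22:225  23:230
  24:125  25:348  26:620  27:854  28:895  29:34  30:277  31:129
Giant step factor: 970^(-32) ≡ 244 (mod 991).
Scan 715·244^i mod 991 for i = 0, 1, …:
  i=0: 715   i=1: 44   i=2: 826   i=3: 371
  i=4: 343   i=5: 448   i=6: 302   i=7: 354
  i=8: 159   i=9: 147     …   i=18: 191
  i=19: 27
Match at i=19, j=9: x = 19·32 + 9 = 617.

617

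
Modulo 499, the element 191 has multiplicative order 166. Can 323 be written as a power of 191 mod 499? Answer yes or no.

323 ∈ ⟨191⟩ iff 323^166 ≡ 1 (mod 499), since |⟨191⟩| = 166.
323^166 mod 499 = 359.
Since 359 ≠ 1, 323 does not lie in the subgroup.

no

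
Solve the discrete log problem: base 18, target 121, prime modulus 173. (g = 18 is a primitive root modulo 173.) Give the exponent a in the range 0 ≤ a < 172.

54

Baby-step giant-step with m = ceil(sqrt(172)) = 14.
Baby table (18^j mod 173 for j=0..13):
  0:1  1:18  2:151  3:123  4:138  5:62  6:78  7:20
  8:14  9:79  10:38  11:165  12:29  13:3
Giant step factor: 18^(-14) ≡ 157 (mod 173).
Scan 121·157^i mod 173 for i = 0, 1, …:
  i=0: 121   i=1: 140   i=2: 9   i=3: 29
Match at i=3, j=12: a = 3·14 + 12 = 54.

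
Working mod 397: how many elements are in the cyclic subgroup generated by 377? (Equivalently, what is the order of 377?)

396

The order of 377 must divide p − 1 = 396 = 2^2 · 3^2 · 11.
Divisors: 1, 2, 3, 4, 6, 9, 11, 12, 18, 22, 33, 36, 44, 66, 99, 132, 198, 396.
Check each in increasing order: 377^1 ≡ 377;  377^2 ≡ 3;  377^3 ≡ 337;  377^4 ≡ 9;  377^6 ≡ 27;  377^9 ≡ 365;  377^11 ≡ 301;  377^12 ≡ 332;  377^18 ≡ 230;  377^22 ≡ 85;  377^33 ≡ 177;  377^36 ≡ 99;  377^44 ≡ 79;  377^66 ≡ 363;  377^99 ≡ 334;  377^132 ≡ 362;  377^198 ≡ 396;  377^396 ≡ 1.
Smallest exponent giving 1 is 396.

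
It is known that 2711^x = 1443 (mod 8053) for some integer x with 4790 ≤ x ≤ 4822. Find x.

4812

Compute 2711^4790 mod 8053 = 6564, then multiply by 2711 repeatedly:
  2711^4790=6564  2711^4791=5927  2711^4792=2362  2711^4793=1247  2711^4794=6410
  2711^4795=7189  2711^4796=1119  2711^4797=5681  2711^4798=3855  2711^4799=6164
  2711^4800=629  2711^4801=6036  2711^4802=7953  2711^4803=2702  2711^4804=4945
  2711^4805=5703  2711^4806=7126  2711^4807=7492  2711^4808=1146  2711^4809=6401
  2711^4810=6949  2711^4811=2772  2711^4812=1443
Found 1443 at exponent 4812.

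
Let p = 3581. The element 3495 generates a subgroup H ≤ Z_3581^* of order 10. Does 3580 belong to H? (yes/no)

yes

3580 ∈ ⟨3495⟩ iff 3580^10 ≡ 1 (mod 3581), since |⟨3495⟩| = 10.
3580^10 mod 3581 = 1.
Since 1 = 1, 3580 lies in the subgroup.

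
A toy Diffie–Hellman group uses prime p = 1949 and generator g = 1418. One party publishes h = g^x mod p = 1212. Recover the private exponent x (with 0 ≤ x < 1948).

Baby-step giant-step with m = ceil(sqrt(1948)) = 45.
Baby table (1418^j mod 1949 for j=0..44):
  0:1  1:1418  2:1305  3:889  4:1548  5:490  6:976  7:178
  8:983  9:359  10:373  11:735  12:1464  13:267  14:500  15:1513
  16:1534  17:128  18:247  19:1375  20:750  21:1295  22:352  23:192
  24:1345  25:1088  26:1125  27:968  28:528  29:288  30:1043  31:1632
  32:713  33:1452  34:792  35:432  36:590  37:499  38:95  39:229
  40:1188  41:648  42:885  43:1723  44:1117
Giant step factor: 1418^(-45) ≡ 1427 (mod 1949).
Scan 1212·1427^i mod 1949 for i = 0, 1, …:
  i=0: 1212   i=1: 761   i=2: 354   i=3: 367
  i=4: 1377   i=5: 387   i=6: 682   i=7: 663
  i=8: 836   i=9: 184     …   i=22: 1069
  i=23: 1345
Match at i=23, j=24: x = 23·45 + 24 = 1059.

1059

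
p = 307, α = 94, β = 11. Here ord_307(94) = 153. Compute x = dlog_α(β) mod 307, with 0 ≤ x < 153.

Successive powers of 94 modulo 307:
  94^0=1  94^1=94  94^2=240  94^3=149  94^4=191  94^5=148
  94^6=97  94^7=215  94^8=255  94^9=24  94^10=107  94^11=234
  94^12=199  94^13=286  94^14=175  94^15=179  94^16=248  94^17=287
  94^18=269  94^19=112  94^20=90  94^21=171  94^22=110  94^23=209
  94^24=305  94^25=119  94^26=134  94^27=9  94^28=232  94^29=11
So 94^29 ≡ 11 (mod 307), giving x = 29.

29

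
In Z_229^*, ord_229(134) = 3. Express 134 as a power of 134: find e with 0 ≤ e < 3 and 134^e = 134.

Successive powers of 134 modulo 229:
  134^0=1  134^1=134
So 134^1 ≡ 134 (mod 229), giving e = 1.

1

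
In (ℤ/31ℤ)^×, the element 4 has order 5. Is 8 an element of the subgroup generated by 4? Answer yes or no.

yes

⟨4⟩ has order 5; its elements mod 31 are {1, 2, 4, 8, 16}.
8 is in this set.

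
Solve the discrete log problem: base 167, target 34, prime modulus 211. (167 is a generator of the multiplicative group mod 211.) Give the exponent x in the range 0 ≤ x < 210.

160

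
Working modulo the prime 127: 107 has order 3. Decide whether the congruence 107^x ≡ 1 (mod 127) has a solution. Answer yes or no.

yes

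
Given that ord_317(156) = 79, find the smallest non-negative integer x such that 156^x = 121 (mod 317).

52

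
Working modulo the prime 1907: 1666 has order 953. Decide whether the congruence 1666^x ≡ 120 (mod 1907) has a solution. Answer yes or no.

120 ∈ ⟨1666⟩ iff 120^953 ≡ 1 (mod 1907), since |⟨1666⟩| = 953.
120^953 mod 1907 = 1.
Since 1 = 1, 120 lies in the subgroup.

yes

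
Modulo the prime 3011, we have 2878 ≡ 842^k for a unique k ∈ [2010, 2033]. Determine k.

Compute 842^2010 mod 3011 = 1392, then multiply by 842 repeatedly:
  842^2010=1392  842^2011=785  842^2012=1561  842^2013=1566  842^2014=2765
  842^2015=627  842^2016=1009  842^2017=476  842^2018=329  842^2019=6
  842^2020=2041  842^2021=2252  842^2022=2265  842^2023=1167  842^2024=1028
  842^2025=1419  842^2026=2442  842^2027=2662  842^2028=1220  842^2029=489
  842^2030=2242  842^2031=2878
Found 2878 at exponent 2031.

2031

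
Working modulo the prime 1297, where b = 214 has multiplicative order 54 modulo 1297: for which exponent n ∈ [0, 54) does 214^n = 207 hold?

25

Baby-step giant-step with m = ceil(sqrt(54)) = 8.
Baby table (214^j mod 1297 for j=0..7):
  0:1  1:214  2:401  3:212  4:1270  5:707  6:846  7:761
Giant step factor: 214^(-8) ≡ 1007 (mod 1297).
Scan 207·1007^i mod 1297 for i = 0, 1, …:
  i=0: 207   i=1: 929   i=2: 366   i=3: 214
Match at i=3, j=1: n = 3·8 + 1 = 25.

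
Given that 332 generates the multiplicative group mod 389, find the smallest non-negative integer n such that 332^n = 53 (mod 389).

55

Baby-step giant-step with m = ceil(sqrt(388)) = 20.
Baby table (332^j mod 389 for j=0..19):
  0:1  1:332  2:137  3:360  4:97  5:306  6:63  7:299
  8:73  9:118  10:276  11:217  12:79  13:165  14:320  15:43
  16:272  17:56  18:309  19:281
Giant step factor: 332^(-20) ≡ 143 (mod 389).
Scan 53·143^i mod 389 for i = 0, 1, …:
  i=0: 53   i=1: 188   i=2: 43
Match at i=2, j=15: n = 2·20 + 15 = 55.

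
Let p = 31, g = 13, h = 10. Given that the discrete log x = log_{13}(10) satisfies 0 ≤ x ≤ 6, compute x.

Compute 13^0 mod 31 = 1, then multiply by 13 repeatedly:
  13^0=1  13^1=13  13^2=14  13^3=27  13^4=10
Found 10 at exponent 4.

4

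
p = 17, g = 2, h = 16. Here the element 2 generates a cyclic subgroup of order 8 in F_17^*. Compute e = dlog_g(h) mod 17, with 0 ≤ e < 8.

4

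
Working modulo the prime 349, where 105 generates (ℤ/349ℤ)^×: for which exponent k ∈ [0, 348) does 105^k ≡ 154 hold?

Baby-step giant-step with m = ceil(sqrt(348)) = 19.
Baby table (105^j mod 349 for j=0..18):
  0:1  1:105  2:206  3:341  4:207  5:97  6:64  7:89
  8:271  9:186  10:335  11:275  12:257  13:112  14:243  15:38
  16:151  17:150  18:45
Giant step factor: 105^(-19) ≡ 13 (mod 349).
Scan 154·13^i mod 349 for i = 0, 1, …:
  i=0: 154   i=1: 257
Match at i=1, j=12: k = 1·19 + 12 = 31.

31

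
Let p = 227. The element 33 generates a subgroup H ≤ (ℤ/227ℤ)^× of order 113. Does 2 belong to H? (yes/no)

2 ∈ ⟨33⟩ iff 2^113 ≡ 1 (mod 227), since |⟨33⟩| = 113.
2^113 mod 227 = 226.
Since 226 ≠ 1, 2 does not lie in the subgroup.

no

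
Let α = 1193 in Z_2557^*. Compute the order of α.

852

The order of 1193 must divide p − 1 = 2556 = 2^2 · 3^2 · 71.
Divisors: 1, 2, 3, 4, 6, 9, 12, 18, 36, 71, 142, 213, 284, 426, 639, 852, 1278, 2556.
Check each in increasing order: 1193^1 ≡ 1193;  1193^2 ≡ 1557;  1193^3 ≡ 1119;  1193^4 ≡ 213;  1193^6 ≡ 1788;  1193^9 ≡ 1198;  1193^12 ≡ 694;  1193^18 ≡ 727;  1193^36 ≡ 1787;  1193^71 ≡ 1215;  1193^142 ≡ 836;  1193^213 ≡ 611;  1193^284 ≡ 835;  1193^426 ≡ 2556;  1193^639 ≡ 1946;  1193^852 ≡ 1.
Smallest exponent giving 1 is 852.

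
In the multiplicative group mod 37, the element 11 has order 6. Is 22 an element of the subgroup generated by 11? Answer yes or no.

no

22 ∈ ⟨11⟩ iff 22^6 ≡ 1 (mod 37), since |⟨11⟩| = 6.
22^6 mod 37 = 27.
Since 27 ≠ 1, 22 does not lie in the subgroup.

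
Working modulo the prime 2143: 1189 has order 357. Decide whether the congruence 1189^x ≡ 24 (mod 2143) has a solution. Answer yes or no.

24 ∈ ⟨1189⟩ iff 24^357 ≡ 1 (mod 2143), since |⟨1189⟩| = 357.
24^357 mod 2143 = 1794.
Since 1794 ≠ 1, 24 does not lie in the subgroup.

no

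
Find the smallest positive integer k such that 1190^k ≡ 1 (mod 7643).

The order of 1190 must divide p − 1 = 7642 = 2 · 3821.
Divisors: 1, 2, 3821, 7642.
Check each in increasing order: 1190^1 ≡ 1190;  1190^2 ≡ 2145;  1190^3821 ≡ 7642;  1190^7642 ≡ 1.
Smallest exponent giving 1 is 7642.

7642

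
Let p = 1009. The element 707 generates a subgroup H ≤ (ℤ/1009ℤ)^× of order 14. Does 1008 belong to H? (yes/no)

yes

⟨707⟩ has order 14; its elements mod 1009 are {1, 74, 105, 150, 302, 394, 431, 578, 615, 707, 859, 904, 935, 1008}.
1008 is in this set.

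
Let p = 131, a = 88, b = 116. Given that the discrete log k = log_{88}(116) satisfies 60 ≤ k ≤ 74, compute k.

67

Compute 88^60 mod 131 = 62, then multiply by 88 repeatedly:
  88^60=62  88^61=85  88^62=13  88^63=96  88^64=64
  88^65=130  88^66=43  88^67=116
Found 116 at exponent 67.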